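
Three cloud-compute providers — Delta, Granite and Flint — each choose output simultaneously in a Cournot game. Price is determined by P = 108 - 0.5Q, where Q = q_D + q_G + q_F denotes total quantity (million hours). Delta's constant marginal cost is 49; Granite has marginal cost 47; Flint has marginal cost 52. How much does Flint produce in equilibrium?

Delta's profit: π_D = (108 - 0.5Q)q_D - (49q_D). Setting ∂π_D/∂q_D = 0: 59 - q_D - (1/2)(q_G + q_F) = 0.
Granite's first-order condition: 61 - q_G - (1/2)(q_D + q_F) = 0.
Flint's first-order condition: 56 - q_F - (1/2)(q_D + q_G) = 0.
Summing all 3 equations gives 176 − 2Q = 0, hence Q = 88.
Back-substituting: q_D = (59 − 44)/(1/2) = 30, q_G = (61 − 44)/(1/2) = 34, q_F = (56 − 44)/(1/2) = 24.

24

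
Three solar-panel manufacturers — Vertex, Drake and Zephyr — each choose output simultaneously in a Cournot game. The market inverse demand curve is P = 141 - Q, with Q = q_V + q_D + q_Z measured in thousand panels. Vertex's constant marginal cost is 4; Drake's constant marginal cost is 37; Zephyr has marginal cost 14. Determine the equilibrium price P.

Vertex's profit: π_V = (141 - Q)q_V - (4q_V). Setting ∂π_V/∂q_V = 0: 137 - 2q_V - (q_D + q_Z) = 0.
Drake's profit: π_D = (141 - Q)q_D - (37q_D). Setting ∂π_D/∂q_D = 0: 104 - 2q_D - (q_V + q_Z) = 0.
Zephyr's first-order condition: 127 - 2q_Z - (q_V + q_D) = 0.
Adding the 3 conditions: 368 − 2Q − 2Q = 0, i.e. Q = 92.
Back-substituting: q_V = (137 − 92) = 45, q_D = (104 − 92) = 12, q_Z = (127 − 92) = 35.
Total output Q = 92, so price P = 141 - 92 = 49.

49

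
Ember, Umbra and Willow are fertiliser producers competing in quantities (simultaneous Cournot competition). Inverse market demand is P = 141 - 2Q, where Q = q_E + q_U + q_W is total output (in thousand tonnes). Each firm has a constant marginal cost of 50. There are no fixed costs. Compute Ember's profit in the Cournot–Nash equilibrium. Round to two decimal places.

Each firm earns π_i = (141 - 2Q)q_i - 50q_i.
Setting ∂π_i/∂q_i = 0 with rivals' quantities fixed: 91 - 4q_i - 2·Σ_{j≠i} q_j = 0.
With identical firms every q_j equals q_i, so Σ_{j≠i} q_j = 2q_i and 91 = 8q_i, giving q_i = 91/8.
Price P = 141 - 2·(273/8) = 291/4.
Ember's profit: (291/4 - 50)·(91/8) = 258.7813.

258.78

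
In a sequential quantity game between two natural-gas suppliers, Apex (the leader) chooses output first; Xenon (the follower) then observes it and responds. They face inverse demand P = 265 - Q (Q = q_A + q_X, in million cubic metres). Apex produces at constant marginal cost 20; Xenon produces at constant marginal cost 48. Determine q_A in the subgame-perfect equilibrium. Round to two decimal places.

Solve by backward induction. Given q_A, the follower Xenon maximises π_X = (265 - q_A - q_X)q_X - 48q_X.
∂π_X/∂q_X = 217 - q_A - 2q_X = 0 gives the reaction function q_X = (217 - q_A)/2.
The leader anticipates this reaction. Substituting into P = 265 - Q gives P = 313/2 - (1/2)q_A, so π_A = (313/2 - (1/2)q_A)q_A - 20q_A.
Leader FOC: 273/2 - q_A = 0, so q_A = 273/2.
Then q_X = (217 - 273/2)/2 = 161/4.

136.50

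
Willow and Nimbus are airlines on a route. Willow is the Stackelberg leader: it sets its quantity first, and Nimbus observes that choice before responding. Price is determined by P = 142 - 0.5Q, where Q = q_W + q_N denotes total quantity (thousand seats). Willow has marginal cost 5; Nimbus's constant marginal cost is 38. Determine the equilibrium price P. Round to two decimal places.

The follower Nimbus best-responds to any q_W: π_N = (142 - 0.5Q)q_N - 38q_N.
Setting the follower's marginal profit to zero, 104 - (1/2)q_W - q_N = 0, i.e. q_N = (104 - (1/2)q_W).
The leader anticipates this reaction. Substituting into P = 142 - 0.5Q gives P = 90 - (1/4)q_W, so π_W = (90 - (1/4)q_W)q_W - 5q_W.
The leader's first-order condition 85 - (1/2)q_W = 0 yields q_W = 170.
Then q_N = (104 - (1/2)·170) = 19.
Total output Q = 189, so price P = 142 - (1/2)·189 = 95/2.

47.50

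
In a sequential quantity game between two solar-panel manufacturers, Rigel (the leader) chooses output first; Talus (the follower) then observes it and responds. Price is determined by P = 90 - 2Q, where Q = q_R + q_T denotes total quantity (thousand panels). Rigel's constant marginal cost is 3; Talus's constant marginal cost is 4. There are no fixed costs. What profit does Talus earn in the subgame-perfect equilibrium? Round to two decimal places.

The follower Talus best-responds to any q_R: π_T = (90 - 2Q)q_T - 4q_T.
Setting the follower's marginal profit to zero, 86 - 2q_R - 4q_T = 0, i.e. q_T = (86 - 2q_R)/4.
Rigel substitutes q_T(q_R) into its own profit: π_R = q_R(90 - 2q_R - (86 - 2q_R)/2) - 3q_R = (47 - q_R)q_R - 3q_R.
Leader FOC: 44 - 2q_R = 0, so q_R = 22.
Then q_T = (86 - 2·22)/4 = 21/2.
Price P = 90 - 2·(65/2) = 25.
Talus's profit: (25 - 4)·(21/2) = 441/2.

220.50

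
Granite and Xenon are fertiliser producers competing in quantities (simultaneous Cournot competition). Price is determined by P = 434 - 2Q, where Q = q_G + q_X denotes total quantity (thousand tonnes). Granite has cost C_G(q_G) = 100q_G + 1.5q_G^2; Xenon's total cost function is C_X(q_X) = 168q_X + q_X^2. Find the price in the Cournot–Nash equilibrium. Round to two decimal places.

293.68

Granite's profit: π_G = (434 - 2Q)q_G - (100q_G + (3/2)q_G²). Setting ∂π_G/∂q_G = 0: 334 - 7q_G - 2(q_X) = 0.
Xenon's profit: π_X = (434 - 2Q)q_X - (168q_X + q_X²). Setting ∂π_X/∂q_X = 0: 266 - 6q_X - 2(q_G) = 0.
Rearranging gives the reaction functions q_G = (334 - 2q_X)/7 and q_X = (266 - 2q_G)/6.
Solving the pair: q_G = 736/19, q_X = 597/19.
Total output Q = 1333/19, so price P = 434 - 2·(1333/19) = 293.6842.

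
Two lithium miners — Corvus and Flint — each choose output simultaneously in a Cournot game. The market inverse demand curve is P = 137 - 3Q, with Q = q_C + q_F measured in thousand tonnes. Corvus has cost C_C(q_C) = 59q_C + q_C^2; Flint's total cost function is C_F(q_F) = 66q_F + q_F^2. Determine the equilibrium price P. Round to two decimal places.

96.36

Corvus's profit: π_C = (137 - 3Q)q_C - (59q_C + q_C²). Setting ∂π_C/∂q_C = 0: 78 - 8q_C - 3(q_F) = 0.
Flint's first-order condition: 71 - 8q_F - 3(q_C) = 0.
So q_C = (78 - 3q_F)/8 and q_F = (71 - 3q_C)/8.
Solving the pair: q_C = 411/55, q_F = 334/55.
Total output Q = 149/11, so price P = 137 - 3·(149/11) = 1060/11.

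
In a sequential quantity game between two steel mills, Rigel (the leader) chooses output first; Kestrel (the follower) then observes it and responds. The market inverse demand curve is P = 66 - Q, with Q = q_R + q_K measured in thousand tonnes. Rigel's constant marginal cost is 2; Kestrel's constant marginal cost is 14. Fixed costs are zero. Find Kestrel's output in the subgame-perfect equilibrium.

The follower Kestrel best-responds to any q_R: π_K = (66 - Q)q_K - 14q_K.
∂π_K/∂q_K = 52 - q_R - 2q_K = 0 gives the reaction function q_K = (52 - q_R)/2.
Rigel substitutes q_K(q_R) into its own profit: π_R = q_R(66 - q_R - (52 - q_R)/2) - 2q_R = (40 - (1/2)q_R)q_R - 2q_R.
Maximising: ∂π_R/∂q_R = 38 - q_R = 0, giving q_R = 38.
Then q_K = (52 - 38)/2 = 7.

7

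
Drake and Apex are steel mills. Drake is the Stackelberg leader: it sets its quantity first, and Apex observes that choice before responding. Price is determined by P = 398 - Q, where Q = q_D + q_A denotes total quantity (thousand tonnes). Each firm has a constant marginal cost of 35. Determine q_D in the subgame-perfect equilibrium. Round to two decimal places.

Solve by backward induction. Given q_D, the follower Apex maximises π_A = (398 - q_D - q_A)q_A - 35q_A.
∂π_A/∂q_A = 363 - q_D - 2q_A = 0 gives the reaction function q_A = (363 - q_D)/2.
Drake substitutes q_A(q_D) into its own profit: π_D = q_D(398 - q_D - (363 - q_D)/2) - 35q_D = (433/2 - (1/2)q_D)q_D - 35q_D.
The leader's first-order condition 363/2 - q_D = 0 yields q_D = 363/2.
Then q_A = (363 - 363/2)/2 = 363/4.

181.50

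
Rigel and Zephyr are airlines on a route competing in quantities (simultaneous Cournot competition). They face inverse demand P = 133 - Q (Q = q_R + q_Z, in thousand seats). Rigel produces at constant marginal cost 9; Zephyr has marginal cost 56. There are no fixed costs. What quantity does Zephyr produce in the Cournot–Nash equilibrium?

10

Rigel's profit: π_R = (133 - Q)q_R - (9q_R). Setting ∂π_R/∂q_R = 0: 124 - 2q_R - (q_Z) = 0.
Zephyr's profit: π_Z = (133 - Q)q_Z - (56q_Z). Setting ∂π_Z/∂q_Z = 0: 77 - 2q_Z - (q_R) = 0.
Best responses: q_R = (124 - q_Z)/2, q_Z = (77 - q_R)/2.
Solving the pair: q_R = 57, q_Z = 10.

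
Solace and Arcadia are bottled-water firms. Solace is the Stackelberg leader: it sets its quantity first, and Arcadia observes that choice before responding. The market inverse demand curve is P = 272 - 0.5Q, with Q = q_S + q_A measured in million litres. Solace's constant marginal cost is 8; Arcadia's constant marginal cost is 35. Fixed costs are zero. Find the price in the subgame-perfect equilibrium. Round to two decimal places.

80.75

The follower Arcadia best-responds to any q_S: π_A = (272 - 0.5Q)q_A - 35q_A.
∂π_A/∂q_A = 237 - (1/2)q_S - q_A = 0 gives the reaction function q_A = (237 - (1/2)q_S).
The leader anticipates this reaction. Substituting into P = 272 - 0.5Q gives P = 307/2 - (1/4)q_S, so π_S = (307/2 - (1/4)q_S)q_S - 8q_S.
The leader's first-order condition 291/2 - (1/2)q_S = 0 yields q_S = 291.
Then q_A = (237 - (1/2)·291) = 183/2.
Total output Q = 765/2, so price P = 272 - (1/2)·(765/2) = 323/4.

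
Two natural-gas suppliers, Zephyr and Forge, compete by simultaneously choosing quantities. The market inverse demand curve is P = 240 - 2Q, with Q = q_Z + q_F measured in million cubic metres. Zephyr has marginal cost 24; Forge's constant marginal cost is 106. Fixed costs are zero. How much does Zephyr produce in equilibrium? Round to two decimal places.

49.67

Zephyr's profit: π_Z = (240 - 2Q)q_Z - (24q_Z). Setting ∂π_Z/∂q_Z = 0: 216 - 4q_Z - 2(q_F) = 0.
Forge's first-order condition: 134 - 4q_F - 2(q_Z) = 0.
So q_Z = (216 - 2q_F)/4 and q_F = (134 - 2q_Z)/4.
Substituting one into the other gives q_Z = 149/3 and q_F = 26/3.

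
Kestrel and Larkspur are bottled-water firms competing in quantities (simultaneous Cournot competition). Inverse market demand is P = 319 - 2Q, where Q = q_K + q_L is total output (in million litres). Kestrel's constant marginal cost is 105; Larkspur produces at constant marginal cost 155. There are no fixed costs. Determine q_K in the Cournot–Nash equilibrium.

44

Kestrel's profit: π_K = (319 - 2Q)q_K - (105q_K). Setting ∂π_K/∂q_K = 0: 214 - 4q_K - 2(q_L) = 0.
Larkspur's profit: π_L = (319 - 2Q)q_L - (155q_L). Setting ∂π_L/∂q_L = 0: 164 - 4q_L - 2(q_K) = 0.
Best responses: q_K = (214 - 2q_L)/4, q_L = (164 - 2q_K)/4.
Solving the pair: q_K = 44, q_L = 19.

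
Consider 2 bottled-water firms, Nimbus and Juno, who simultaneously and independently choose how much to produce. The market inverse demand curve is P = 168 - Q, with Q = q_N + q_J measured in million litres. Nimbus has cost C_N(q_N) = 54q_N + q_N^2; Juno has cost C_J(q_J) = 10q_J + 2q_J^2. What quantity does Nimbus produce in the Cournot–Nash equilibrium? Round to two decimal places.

Nimbus's profit: π_N = (168 - Q)q_N - (54q_N + q_N²). Setting ∂π_N/∂q_N = 0: 114 - 4q_N - (q_J) = 0.
Juno's profit: π_J = (168 - Q)q_J - (10q_J + 2q_J²). Setting ∂π_J/∂q_J = 0: 158 - 6q_J - (q_N) = 0.
So q_N = (114 - q_J)/4 and q_J = (158 - q_N)/6.
Solving the pair: q_N = 526/23, q_J = 518/23.

22.87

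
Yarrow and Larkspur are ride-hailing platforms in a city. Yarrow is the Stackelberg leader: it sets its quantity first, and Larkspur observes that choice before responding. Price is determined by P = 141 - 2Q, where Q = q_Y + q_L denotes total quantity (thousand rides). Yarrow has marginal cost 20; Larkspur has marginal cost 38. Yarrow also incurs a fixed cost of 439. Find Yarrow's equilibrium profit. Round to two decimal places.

Solve by backward induction. Given q_Y, the follower Larkspur maximises π_L = (141 - 2q_Y - 2q_L)q_L - 38q_L.
Follower FOC: 103 - 2q_Y - 4q_L = 0, so q_L(q_Y) = (103 - 2q_Y)/4.
The leader anticipates this reaction. Substituting into P = 141 - 2Q gives P = 179/2 - q_Y, so π_Y = (179/2 - q_Y)q_Y - 20q_Y.
The leader's first-order condition 139/2 - 2q_Y = 0 yields q_Y = 139/4.
Then q_L = (103 - 2·(139/4))/4 = 67/8.
Price P = 141 - 2·(345/8) = 219/4.
Yarrow's profit: (219/4 - 20)·(139/4) - 439 = 768.5625.

768.56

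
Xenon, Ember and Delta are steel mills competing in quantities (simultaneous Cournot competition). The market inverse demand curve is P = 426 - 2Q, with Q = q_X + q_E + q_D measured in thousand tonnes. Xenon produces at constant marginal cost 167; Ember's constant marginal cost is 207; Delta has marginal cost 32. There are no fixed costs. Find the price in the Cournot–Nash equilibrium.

Xenon's profit: π_X = (426 - 2Q)q_X - (167q_X). Setting ∂π_X/∂q_X = 0: 259 - 4q_X - 2(q_E + q_D) = 0.
Ember's first-order condition: 219 - 4q_E - 2(q_X + q_D) = 0.
Delta's first-order condition: 394 - 4q_D - 2(q_X + q_E) = 0.
Adding the 3 conditions: 872 − 4Q − 4Q = 0, i.e. Q = 109.
Back-substituting: q_X = (259 − 218)/2 = 41/2, q_E = (219 − 218)/2 = 1/2, q_D = (394 − 218)/2 = 88.
Total output Q = 109, so price P = 426 - 2·109 = 208.

208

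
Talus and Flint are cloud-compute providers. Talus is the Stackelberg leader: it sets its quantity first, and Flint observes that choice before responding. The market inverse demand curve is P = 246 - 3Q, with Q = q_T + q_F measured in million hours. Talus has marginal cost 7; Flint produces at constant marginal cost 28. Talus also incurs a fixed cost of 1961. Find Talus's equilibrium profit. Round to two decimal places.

855.67

Solve by backward induction. Given q_T, the follower Flint maximises π_F = (246 - 3q_T - 3q_F)q_F - 28q_F.
∂π_F/∂q_F = 218 - 3q_T - 6q_F = 0 gives the reaction function q_F = (218 - 3q_T)/6.
The leader anticipates this reaction. Substituting into P = 246 - 3Q gives P = 137 - (3/2)q_T, so π_T = (137 - (3/2)q_T)q_T - 7q_T.
The leader's first-order condition 130 - 3q_T = 0 yields q_T = 130/3.
Then q_F = (218 - 3·(130/3))/6 = 44/3.
Price P = 246 - 3·58 = 72.
Talus's profit: (72 - 7)·(130/3) - 1961 = 855.6667.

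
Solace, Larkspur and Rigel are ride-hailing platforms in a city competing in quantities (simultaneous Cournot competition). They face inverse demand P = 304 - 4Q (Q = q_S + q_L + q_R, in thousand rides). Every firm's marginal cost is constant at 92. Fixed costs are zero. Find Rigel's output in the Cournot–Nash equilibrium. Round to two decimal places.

13.25

A representative firm's profit is π_i = q_i(304 - 4Q) - 92q_i.
First-order condition (treating rivals' output as given): 212 - 8q_i - 4·Σ_{j≠i} q_j = 0.
With identical firms every q_j equals q_i, so Σ_{j≠i} q_j = 2q_i and 212 = 16q_i, giving q_i = 53/4.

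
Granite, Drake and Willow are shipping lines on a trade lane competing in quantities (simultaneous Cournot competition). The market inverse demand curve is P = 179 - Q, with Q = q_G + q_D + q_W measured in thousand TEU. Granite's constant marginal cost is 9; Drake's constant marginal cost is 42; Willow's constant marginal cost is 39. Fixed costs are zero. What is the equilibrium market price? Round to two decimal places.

67.25

Granite's profit: π_G = (179 - Q)q_G - (9q_G). Setting ∂π_G/∂q_G = 0: 170 - 2q_G - (q_D + q_W) = 0.
Drake's first-order condition: 137 - 2q_D - (q_G + q_W) = 0.
Willow's profit: π_W = (179 - Q)q_W - (39q_W). Setting ∂π_W/∂q_W = 0: 140 - 2q_W - (q_G + q_D) = 0.
Adding the 3 first-order conditions: 447 − 4Q = 0, so Q = 447/4.
Back-substituting: q_G = (170 − 447/4) = 233/4, q_D = (137 − 447/4) = 101/4, q_W = (140 − 447/4) = 113/4.
Total output Q = 447/4, so price P = 179 - 447/4 = 269/4.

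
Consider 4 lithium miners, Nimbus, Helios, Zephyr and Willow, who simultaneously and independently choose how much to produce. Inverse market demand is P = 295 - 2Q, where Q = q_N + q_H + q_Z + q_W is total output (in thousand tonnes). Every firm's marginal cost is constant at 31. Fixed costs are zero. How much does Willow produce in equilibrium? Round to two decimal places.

26.40

A representative firm's profit is π_i = q_i(295 - 2Q) - 31q_i.
First-order condition (treating rivals' output as given): 264 - 4q_i - 2·Σ_{j≠i} q_j = 0.
By symmetry each firm produces the same amount; substituting Σ_{j≠i} q_j = 3q_i yields q_i = 264/10 = 132/5.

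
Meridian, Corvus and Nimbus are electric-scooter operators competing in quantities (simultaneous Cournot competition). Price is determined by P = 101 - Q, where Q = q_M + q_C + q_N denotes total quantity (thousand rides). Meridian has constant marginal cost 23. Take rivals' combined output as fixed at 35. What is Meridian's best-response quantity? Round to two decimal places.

21.50

With rivals' combined output fixed at 35, Meridian's profit is π_M = (101 - 35 - q_M)q_M - (23q_M) = (66 - q_M)q_M - (23q_M).
∂π_M/∂q_M = 43 - 2q_M = 0, so q_M = 43/2.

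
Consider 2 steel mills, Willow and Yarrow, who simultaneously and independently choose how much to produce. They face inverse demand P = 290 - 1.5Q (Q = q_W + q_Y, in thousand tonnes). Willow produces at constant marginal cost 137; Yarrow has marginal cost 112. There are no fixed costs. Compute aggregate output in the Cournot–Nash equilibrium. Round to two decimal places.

73.56

Willow's profit: π_W = (290 - 1.5Q)q_W - (137q_W). Setting ∂π_W/∂q_W = 0: 153 - 3q_W - (3/2)(q_Y) = 0.
Yarrow's first-order condition: 178 - 3q_Y - (3/2)(q_W) = 0.
So q_W = (153 - (3/2)q_Y)/3 and q_Y = (178 - (3/2)q_W)/3.
Solving the pair: q_W = 256/9, q_Y = 406/9.
Total output Q = 256/9 + 406/9 = 662/9.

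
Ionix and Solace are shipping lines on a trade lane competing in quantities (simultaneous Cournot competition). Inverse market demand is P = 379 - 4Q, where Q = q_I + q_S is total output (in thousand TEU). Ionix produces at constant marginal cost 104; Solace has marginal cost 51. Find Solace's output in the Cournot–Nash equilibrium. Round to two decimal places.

Ionix's profit: π_I = (379 - 4Q)q_I - (104q_I). Setting ∂π_I/∂q_I = 0: 275 - 8q_I - 4(q_S) = 0.
Solace's profit: π_S = (379 - 4Q)q_S - (51q_S). Setting ∂π_S/∂q_S = 0: 328 - 8q_S - 4(q_I) = 0.
Rearranging gives the reaction functions q_I = (275 - 4q_S)/8 and q_S = (328 - 4q_I)/8.
Solving the pair: q_I = 37/2, q_S = 127/4.

31.75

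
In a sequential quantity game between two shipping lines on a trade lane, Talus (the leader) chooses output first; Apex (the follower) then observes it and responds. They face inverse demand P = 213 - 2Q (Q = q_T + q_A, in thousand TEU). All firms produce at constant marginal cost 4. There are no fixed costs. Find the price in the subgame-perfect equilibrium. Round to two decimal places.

56.25

Solve by backward induction. Given q_T, the follower Apex maximises π_A = (213 - 2q_T - 2q_A)q_A - 4q_A.
∂π_A/∂q_A = 209 - 2q_T - 4q_A = 0 gives the reaction function q_A = (209 - 2q_T)/4.
The leader anticipates this reaction. Substituting into P = 213 - 2Q gives P = 217/2 - q_T, so π_T = (217/2 - q_T)q_T - 4q_T.
The leader's first-order condition 209/2 - 2q_T = 0 yields q_T = 209/4.
Then q_A = (209 - 2·(209/4))/4 = 209/8.
Total output Q = 627/8, so price P = 213 - 2·(627/8) = 225/4.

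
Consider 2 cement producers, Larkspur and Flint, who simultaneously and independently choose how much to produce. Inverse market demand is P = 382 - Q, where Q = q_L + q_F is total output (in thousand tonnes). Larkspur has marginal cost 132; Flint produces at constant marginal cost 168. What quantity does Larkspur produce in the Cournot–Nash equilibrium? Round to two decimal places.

95.33

Larkspur's profit: π_L = (382 - Q)q_L - (132q_L). Setting ∂π_L/∂q_L = 0: 250 - 2q_L - (q_F) = 0.
Flint's first-order condition: 214 - 2q_F - (q_L) = 0.
So q_L = (250 - q_F)/2 and q_F = (214 - q_L)/2.
Substituting one into the other gives q_L = 286/3 and q_F = 178/3.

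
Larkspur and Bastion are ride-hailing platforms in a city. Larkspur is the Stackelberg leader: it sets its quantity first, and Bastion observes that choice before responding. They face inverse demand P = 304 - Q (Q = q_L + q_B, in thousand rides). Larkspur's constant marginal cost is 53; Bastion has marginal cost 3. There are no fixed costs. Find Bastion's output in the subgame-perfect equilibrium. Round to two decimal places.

Solve by backward induction. Given q_L, the follower Bastion maximises π_B = (304 - q_L - q_B)q_B - 3q_B.
Setting the follower's marginal profit to zero, 301 - q_L - 2q_B = 0, i.e. q_B = (301 - q_L)/2.
The leader anticipates this reaction. Substituting into P = 304 - Q gives P = 307/2 - (1/2)q_L, so π_L = (307/2 - (1/2)q_L)q_L - 53q_L.
Maximising: ∂π_L/∂q_L = 201/2 - q_L = 0, giving q_L = 201/2.
Then q_B = (301 - 201/2)/2 = 401/4.

100.25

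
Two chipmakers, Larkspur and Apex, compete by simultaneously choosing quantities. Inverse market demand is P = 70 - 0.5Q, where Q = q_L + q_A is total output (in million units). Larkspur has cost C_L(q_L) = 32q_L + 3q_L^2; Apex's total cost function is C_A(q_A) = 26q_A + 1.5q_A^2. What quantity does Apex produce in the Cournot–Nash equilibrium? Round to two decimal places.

Larkspur's profit: π_L = (70 - 0.5Q)q_L - (32q_L + 3q_L²). Setting ∂π_L/∂q_L = 0: 38 - 7q_L - (1/2)(q_A) = 0.
Apex's profit: π_A = (70 - 0.5Q)q_A - (26q_A + (3/2)q_A²). Setting ∂π_A/∂q_A = 0: 44 - 4q_A - (1/2)(q_L) = 0.
Best responses: q_L = (38 - (1/2)q_A)/7, q_A = (44 - (1/2)q_L)/4.
Solving the pair: q_L = 520/111, q_A = 1156/111.

10.41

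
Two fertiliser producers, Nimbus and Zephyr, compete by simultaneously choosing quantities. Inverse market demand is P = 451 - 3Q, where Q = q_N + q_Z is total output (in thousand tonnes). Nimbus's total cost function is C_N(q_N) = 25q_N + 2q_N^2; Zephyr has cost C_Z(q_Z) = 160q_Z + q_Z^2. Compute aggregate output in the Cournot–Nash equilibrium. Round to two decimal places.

58.69

Nimbus's profit: π_N = (451 - 3Q)q_N - (25q_N + 2q_N²). Setting ∂π_N/∂q_N = 0: 426 - 10q_N - 3(q_Z) = 0.
Zephyr's profit: π_Z = (451 - 3Q)q_Z - (160q_Z + q_Z²). Setting ∂π_Z/∂q_Z = 0: 291 - 8q_Z - 3(q_N) = 0.
So q_N = (426 - 3q_Z)/10 and q_Z = (291 - 3q_N)/8.
Solving the pair: q_N = 35.7042, q_Z = 1632/71.
Total output Q = 35.7042 + 1632/71 = 58.6901.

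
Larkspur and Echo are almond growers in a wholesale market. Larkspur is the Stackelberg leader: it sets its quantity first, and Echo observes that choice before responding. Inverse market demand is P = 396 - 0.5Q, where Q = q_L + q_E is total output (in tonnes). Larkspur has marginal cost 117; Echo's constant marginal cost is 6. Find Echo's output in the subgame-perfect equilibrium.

306

The follower Echo best-responds to any q_L: π_E = (396 - 0.5Q)q_E - 6q_E.
∂π_E/∂q_E = 390 - (1/2)q_L - q_E = 0 gives the reaction function q_E = (390 - (1/2)q_L).
Larkspur substitutes q_E(q_L) into its own profit: π_L = q_L(396 - (1/2)q_L - (390 - (1/2)q_L)/2) - 117q_L = (201 - (1/4)q_L)q_L - 117q_L.
The leader's first-order condition 84 - (1/2)q_L = 0 yields q_L = 168.
Then q_E = (390 - (1/2)·168) = 306.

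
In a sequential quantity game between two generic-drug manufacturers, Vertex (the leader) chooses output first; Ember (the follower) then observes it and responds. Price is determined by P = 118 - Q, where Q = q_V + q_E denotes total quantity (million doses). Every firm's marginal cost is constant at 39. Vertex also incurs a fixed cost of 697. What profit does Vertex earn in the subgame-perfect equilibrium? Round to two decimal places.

The follower Ember best-responds to any q_V: π_E = (118 - Q)q_E - 39q_E.
∂π_E/∂q_E = 79 - q_V - 2q_E = 0 gives the reaction function q_E = (79 - q_V)/2.
The leader anticipates this reaction. Substituting into P = 118 - Q gives P = 157/2 - (1/2)q_V, so π_V = (157/2 - (1/2)q_V)q_V - 39q_V.
Leader FOC: 79/2 - q_V = 0, so q_V = 79/2.
Then q_E = (79 - 79/2)/2 = 79/4.
Price P = 118 - 237/4 = 235/4.
Vertex's profit: (235/4 - 39)·(79/2) - 697 = 665/8.

83.13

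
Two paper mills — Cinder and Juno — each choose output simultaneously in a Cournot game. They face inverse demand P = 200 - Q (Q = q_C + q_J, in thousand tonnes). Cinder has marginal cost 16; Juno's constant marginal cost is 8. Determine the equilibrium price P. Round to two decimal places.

74.67

Cinder's profit: π_C = (200 - Q)q_C - (16q_C). Setting ∂π_C/∂q_C = 0: 184 - 2q_C - (q_J) = 0.
Juno's profit: π_J = (200 - Q)q_J - (8q_J). Setting ∂π_J/∂q_J = 0: 192 - 2q_J - (q_C) = 0.
So q_C = (184 - q_J)/2 and q_J = (192 - q_C)/2.
Solving the pair: q_C = 176/3, q_J = 200/3.
Total output Q = 376/3, so price P = 200 - 376/3 = 224/3.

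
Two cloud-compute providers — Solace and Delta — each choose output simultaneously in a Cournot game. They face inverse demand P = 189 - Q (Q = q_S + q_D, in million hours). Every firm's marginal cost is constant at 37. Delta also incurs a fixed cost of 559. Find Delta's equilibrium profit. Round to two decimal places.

2008.11

A representative firm's profit is π_i = q_i(189 - Q) - 37q_i.
Setting ∂π_i/∂q_i = 0 with rivals' quantities fixed: 152 - 2q_i - q_j = 0.
By symmetry each firm produces the same amount; substituting q_j = q_i yields q_i = 152/3.
Price P = 189 - 304/3 = 263/3.
Delta's profit: (263/3 - 37)·(152/3) - 559 = 2008.1111.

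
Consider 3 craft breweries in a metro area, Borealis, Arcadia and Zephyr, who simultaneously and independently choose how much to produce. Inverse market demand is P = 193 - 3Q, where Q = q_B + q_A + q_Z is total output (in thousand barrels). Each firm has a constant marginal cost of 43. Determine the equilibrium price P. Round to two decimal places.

80.50

A representative firm's profit is π_i = q_i(193 - 3Q) - 43q_i.
Setting ∂π_i/∂q_i = 0 with rivals' quantities fixed: 150 - 6q_i - 3·Σ_{j≠i} q_j = 0.
With identical firms every q_j equals q_i, so Σ_{j≠i} q_j = 2q_i and 150 = 12q_i, giving q_i = 25/2.
Total output Q = 75/2, so price P = 193 - 3·(75/2) = 161/2.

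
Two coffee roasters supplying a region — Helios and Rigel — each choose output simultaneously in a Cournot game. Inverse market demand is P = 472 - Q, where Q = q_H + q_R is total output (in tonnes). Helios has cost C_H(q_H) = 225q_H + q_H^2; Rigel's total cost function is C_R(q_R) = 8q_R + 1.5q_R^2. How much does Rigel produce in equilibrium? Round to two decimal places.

84.68

Helios's profit: π_H = (472 - Q)q_H - (225q_H + q_H²). Setting ∂π_H/∂q_H = 0: 247 - 4q_H - (q_R) = 0.
Rigel's first-order condition: 464 - 5q_R - (q_H) = 0.
So q_H = (247 - q_R)/4 and q_R = (464 - q_H)/5.
Substituting one into the other gives q_H = 771/19 and q_R = 1609/19.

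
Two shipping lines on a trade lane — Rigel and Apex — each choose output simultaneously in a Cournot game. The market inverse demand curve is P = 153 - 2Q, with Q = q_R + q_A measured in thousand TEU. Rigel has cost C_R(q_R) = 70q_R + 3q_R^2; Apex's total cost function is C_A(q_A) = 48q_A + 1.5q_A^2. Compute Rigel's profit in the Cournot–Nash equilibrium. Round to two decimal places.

157.99

Rigel's profit: π_R = (153 - 2Q)q_R - (70q_R + 3q_R²). Setting ∂π_R/∂q_R = 0: 83 - 10q_R - 2(q_A) = 0.
Apex's first-order condition: 105 - 7q_A - 2(q_R) = 0.
Rearranging gives the reaction functions q_R = (83 - 2q_A)/10 and q_A = (105 - 2q_R)/7.
Substituting one into the other gives q_R = 371/66 and q_A = 442/33.
Price P = 153 - 2·(1255/66) = 114.9697.
Rigel's profit: 114.9697·(371/66) - 70·(371/66) - 3(371/66)² = 157.9901.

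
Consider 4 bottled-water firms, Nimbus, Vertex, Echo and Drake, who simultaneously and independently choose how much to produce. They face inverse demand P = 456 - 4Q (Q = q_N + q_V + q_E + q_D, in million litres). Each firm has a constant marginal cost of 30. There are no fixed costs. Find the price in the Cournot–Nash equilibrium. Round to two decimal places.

115.20

A representative firm's profit is π_i = q_i(456 - 4Q) - 30q_i.
First-order condition (treating rivals' output as given): 426 - 8q_i - 4·Σ_{j≠i} q_j = 0.
By symmetry each firm produces the same amount; substituting Σ_{j≠i} q_j = 3q_i yields q_i = 426/20 = 213/10.
Total output Q = 426/5, so price P = 456 - 4·(426/5) = 576/5.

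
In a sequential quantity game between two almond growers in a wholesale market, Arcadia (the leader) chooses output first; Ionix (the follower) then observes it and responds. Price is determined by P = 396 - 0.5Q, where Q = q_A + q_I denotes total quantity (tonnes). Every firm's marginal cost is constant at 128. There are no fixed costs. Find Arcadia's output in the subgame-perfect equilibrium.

Solve by backward induction. Given q_A, the follower Ionix maximises π_I = (396 - (1/2)q_A - (1/2)q_I)q_I - 128q_I.
∂π_I/∂q_I = 268 - (1/2)q_A - q_I = 0 gives the reaction function q_I = (268 - (1/2)q_A).
Arcadia substitutes q_I(q_A) into its own profit: π_A = q_A(396 - (1/2)q_A - (268 - (1/2)q_A)/2) - 128q_A = (262 - (1/4)q_A)q_A - 128q_A.
Leader FOC: 134 - (1/2)q_A = 0, so q_A = 268.
Then q_I = (268 - (1/2)·268) = 134.

268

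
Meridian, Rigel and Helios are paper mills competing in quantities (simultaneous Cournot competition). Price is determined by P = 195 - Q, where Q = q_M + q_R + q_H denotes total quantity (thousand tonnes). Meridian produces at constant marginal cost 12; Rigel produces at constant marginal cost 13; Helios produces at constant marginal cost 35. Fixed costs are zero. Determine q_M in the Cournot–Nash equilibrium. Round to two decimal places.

Meridian's profit: π_M = (195 - Q)q_M - (12q_M). Setting ∂π_M/∂q_M = 0: 183 - 2q_M - (q_R + q_H) = 0.
Rigel's first-order condition: 182 - 2q_R - (q_M + q_H) = 0.
Helios's profit: π_H = (195 - Q)q_H - (35q_H). Setting ∂π_H/∂q_H = 0: 160 - 2q_H - (q_M + q_R) = 0.
Adding the 3 first-order conditions: 525 − 4Q = 0, so Q = 525/4.
Back-substituting: q_M = (183 − 525/4) = 207/4, q_R = (182 − 525/4) = 203/4, q_H = (160 − 525/4) = 115/4.

51.75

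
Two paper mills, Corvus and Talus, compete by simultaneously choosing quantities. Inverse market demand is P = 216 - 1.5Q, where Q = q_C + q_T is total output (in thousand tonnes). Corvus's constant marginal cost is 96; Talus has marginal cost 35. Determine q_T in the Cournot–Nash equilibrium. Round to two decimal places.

Corvus's profit: π_C = (216 - 1.5Q)q_C - (96q_C). Setting ∂π_C/∂q_C = 0: 120 - 3q_C - (3/2)(q_T) = 0.
Talus's first-order condition: 181 - 3q_T - (3/2)(q_C) = 0.
Best responses: q_C = (120 - (3/2)q_T)/3, q_T = (181 - (3/2)q_C)/3.
Substituting one into the other gives q_C = 118/9 and q_T = 484/9.

53.78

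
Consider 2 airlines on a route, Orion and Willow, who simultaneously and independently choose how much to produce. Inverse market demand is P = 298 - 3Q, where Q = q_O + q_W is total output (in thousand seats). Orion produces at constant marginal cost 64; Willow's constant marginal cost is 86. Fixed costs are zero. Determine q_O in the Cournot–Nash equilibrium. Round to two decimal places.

28.44

Orion's profit: π_O = (298 - 3Q)q_O - (64q_O). Setting ∂π_O/∂q_O = 0: 234 - 6q_O - 3(q_W) = 0.
Willow's profit: π_W = (298 - 3Q)q_W - (86q_W). Setting ∂π_W/∂q_W = 0: 212 - 6q_W - 3(q_O) = 0.
So q_O = (234 - 3q_W)/6 and q_W = (212 - 3q_O)/6.
Substituting one into the other gives q_O = 256/9 and q_W = 190/9.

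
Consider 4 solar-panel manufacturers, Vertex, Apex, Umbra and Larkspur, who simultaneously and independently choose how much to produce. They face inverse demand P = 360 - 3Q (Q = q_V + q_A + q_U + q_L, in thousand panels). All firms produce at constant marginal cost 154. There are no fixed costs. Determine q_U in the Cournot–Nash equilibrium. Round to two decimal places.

13.73

A representative firm's profit is π_i = q_i(360 - 3Q) - 154q_i.
Setting ∂π_i/∂q_i = 0 with rivals' quantities fixed: 206 - 6q_i - 3·Σ_{j≠i} q_j = 0.
With identical firms every q_j equals q_i, so Σ_{j≠i} q_j = 3q_i and 206 = 15q_i, giving q_i = 206/15.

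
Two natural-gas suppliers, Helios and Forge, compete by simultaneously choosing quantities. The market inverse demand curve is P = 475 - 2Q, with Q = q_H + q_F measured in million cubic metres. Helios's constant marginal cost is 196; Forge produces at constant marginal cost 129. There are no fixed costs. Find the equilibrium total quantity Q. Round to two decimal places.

104.17

Helios's profit: π_H = (475 - 2Q)q_H - (196q_H). Setting ∂π_H/∂q_H = 0: 279 - 4q_H - 2(q_F) = 0.
Forge's profit: π_F = (475 - 2Q)q_F - (129q_F). Setting ∂π_F/∂q_F = 0: 346 - 4q_F - 2(q_H) = 0.
So q_H = (279 - 2q_F)/4 and q_F = (346 - 2q_H)/4.
Substituting one into the other gives q_H = 106/3 and q_F = 413/6.
Total output Q = 106/3 + 413/6 = 625/6.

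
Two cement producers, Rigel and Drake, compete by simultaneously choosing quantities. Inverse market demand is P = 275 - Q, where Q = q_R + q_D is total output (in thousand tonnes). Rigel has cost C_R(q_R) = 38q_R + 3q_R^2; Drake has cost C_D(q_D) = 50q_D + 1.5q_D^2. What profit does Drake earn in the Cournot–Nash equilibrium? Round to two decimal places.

4015.40

Rigel's profit: π_R = (275 - Q)q_R - (38q_R + 3q_R²). Setting ∂π_R/∂q_R = 0: 237 - 8q_R - (q_D) = 0.
Drake's first-order condition: 225 - 5q_D - (q_R) = 0.
Rearranging gives the reaction functions q_R = (237 - q_D)/8 and q_D = (225 - q_R)/5.
Substituting one into the other gives q_R = 320/13 and q_D = 521/13.
Price P = 275 - 841/13 = 210.3077.
Drake's profit: 210.3077·(521/13) - 50·(521/13) - (3/2)(521/13)² = 4015.3994.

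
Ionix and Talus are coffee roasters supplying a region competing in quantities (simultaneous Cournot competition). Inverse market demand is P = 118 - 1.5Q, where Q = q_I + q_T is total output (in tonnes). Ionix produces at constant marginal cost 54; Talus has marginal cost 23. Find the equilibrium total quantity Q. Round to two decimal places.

35.33

Ionix's profit: π_I = (118 - 1.5Q)q_I - (54q_I). Setting ∂π_I/∂q_I = 0: 64 - 3q_I - (3/2)(q_T) = 0.
Talus's profit: π_T = (118 - 1.5Q)q_T - (23q_T). Setting ∂π_T/∂q_T = 0: 95 - 3q_T - (3/2)(q_I) = 0.
Best responses: q_I = (64 - (3/2)q_T)/3, q_T = (95 - (3/2)q_I)/3.
Solving the pair: q_I = 22/3, q_T = 28.
Total output Q = 22/3 + 28 = 106/3.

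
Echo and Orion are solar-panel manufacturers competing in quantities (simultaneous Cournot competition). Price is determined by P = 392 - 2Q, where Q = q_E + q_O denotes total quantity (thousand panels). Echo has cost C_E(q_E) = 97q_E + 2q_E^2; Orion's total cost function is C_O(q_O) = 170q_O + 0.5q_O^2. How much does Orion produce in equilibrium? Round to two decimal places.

Echo's profit: π_E = (392 - 2Q)q_E - (97q_E + 2q_E²). Setting ∂π_E/∂q_E = 0: 295 - 8q_E - 2(q_O) = 0.
Orion's profit: π_O = (392 - 2Q)q_O - (170q_O + (1/2)q_O²). Setting ∂π_O/∂q_O = 0: 222 - 5q_O - 2(q_E) = 0.
Rearranging gives the reaction functions q_E = (295 - 2q_O)/8 and q_O = (222 - 2q_E)/5.
Solving the pair: q_E = 1031/36, q_O = 593/18.

32.94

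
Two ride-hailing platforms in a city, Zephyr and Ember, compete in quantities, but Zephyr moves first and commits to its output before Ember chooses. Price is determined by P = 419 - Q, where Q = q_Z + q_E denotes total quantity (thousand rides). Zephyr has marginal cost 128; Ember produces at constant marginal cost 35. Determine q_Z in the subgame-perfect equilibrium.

99

The follower Ember best-responds to any q_Z: π_E = (419 - Q)q_E - 35q_E.
Setting the follower's marginal profit to zero, 384 - q_Z - 2q_E = 0, i.e. q_E = (384 - q_Z)/2.
The leader anticipates this reaction. Substituting into P = 419 - Q gives P = 227 - (1/2)q_Z, so π_Z = (227 - (1/2)q_Z)q_Z - 128q_Z.
The leader's first-order condition 99 - q_Z = 0 yields q_Z = 99.
Then q_E = (384 - 99)/2 = 285/2.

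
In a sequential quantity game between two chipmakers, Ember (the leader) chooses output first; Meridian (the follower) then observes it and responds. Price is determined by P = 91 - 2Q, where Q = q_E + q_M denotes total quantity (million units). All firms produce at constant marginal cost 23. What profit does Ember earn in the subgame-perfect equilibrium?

The follower Meridian best-responds to any q_E: π_M = (91 - 2Q)q_M - 23q_M.
Setting the follower's marginal profit to zero, 68 - 2q_E - 4q_M = 0, i.e. q_M = (68 - 2q_E)/4.
Ember substitutes q_M(q_E) into its own profit: π_E = q_E(91 - 2q_E - (68 - 2q_E)/2) - 23q_E = (57 - q_E)q_E - 23q_E.
Maximising: ∂π_E/∂q_E = 34 - 2q_E = 0, giving q_E = 17.
Then q_M = (68 - 2·17)/4 = 17/2.
Price P = 91 - 2·(51/2) = 40.
Ember's profit: (40 - 23)·17 = 289.

289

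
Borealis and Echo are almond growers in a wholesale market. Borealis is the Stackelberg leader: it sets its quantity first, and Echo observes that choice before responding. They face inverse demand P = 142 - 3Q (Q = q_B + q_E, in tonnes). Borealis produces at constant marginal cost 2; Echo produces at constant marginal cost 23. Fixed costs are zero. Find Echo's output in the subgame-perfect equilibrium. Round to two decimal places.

Solve by backward induction. Given q_B, the follower Echo maximises π_E = (142 - 3q_B - 3q_E)q_E - 23q_E.
∂π_E/∂q_E = 119 - 3q_B - 6q_E = 0 gives the reaction function q_E = (119 - 3q_B)/6.
Borealis substitutes q_E(q_B) into its own profit: π_B = q_B(142 - 3q_B - (119 - 3q_B)/2) - 2q_B = (165/2 - (3/2)q_B)q_B - 2q_B.
The leader's first-order condition 161/2 - 3q_B = 0 yields q_B = 161/6.
Then q_E = (119 - 3·(161/6))/6 = 77/12.

6.42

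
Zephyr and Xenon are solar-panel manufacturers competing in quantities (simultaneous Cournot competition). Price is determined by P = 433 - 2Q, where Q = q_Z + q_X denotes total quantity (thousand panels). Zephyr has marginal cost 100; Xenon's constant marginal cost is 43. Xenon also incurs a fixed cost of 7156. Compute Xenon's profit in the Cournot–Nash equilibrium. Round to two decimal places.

Zephyr's profit: π_Z = (433 - 2Q)q_Z - (100q_Z). Setting ∂π_Z/∂q_Z = 0: 333 - 4q_Z - 2(q_X) = 0.
Xenon's profit: π_X = (433 - 2Q)q_X - (43q_X). Setting ∂π_X/∂q_X = 0: 390 - 4q_X - 2(q_Z) = 0.
Rearranging gives the reaction functions q_Z = (333 - 2q_X)/4 and q_X = (390 - 2q_Z)/4.
Solving the pair: q_Z = 46, q_X = 149/2.
Price P = 433 - 2·(241/2) = 192.
Xenon's profit: (192 - 43)·(149/2) - 7156 = 3944.5000.

3944.50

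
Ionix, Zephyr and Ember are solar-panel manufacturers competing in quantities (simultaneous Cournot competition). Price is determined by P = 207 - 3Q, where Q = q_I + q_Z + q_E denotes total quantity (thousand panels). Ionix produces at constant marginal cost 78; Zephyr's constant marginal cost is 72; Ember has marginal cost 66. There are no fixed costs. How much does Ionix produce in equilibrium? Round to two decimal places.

Ionix's profit: π_I = (207 - 3Q)q_I - (78q_I). Setting ∂π_I/∂q_I = 0: 129 - 6q_I - 3(q_Z + q_E) = 0.
Zephyr's profit: π_Z = (207 - 3Q)q_Z - (72q_Z). Setting ∂π_Z/∂q_Z = 0: 135 - 6q_Z - 3(q_I + q_E) = 0.
Ember's first-order condition: 141 - 6q_E - 3(q_I + q_Z) = 0.
Adding the 3 first-order conditions: 405 − 12Q = 0, so Q = 135/4.
Back-substituting: q_I = (129 − 405/4)/3 = 37/4, q_Z = (135 − 405/4)/3 = 45/4, q_E = (141 − 405/4)/3 = 53/4.

9.25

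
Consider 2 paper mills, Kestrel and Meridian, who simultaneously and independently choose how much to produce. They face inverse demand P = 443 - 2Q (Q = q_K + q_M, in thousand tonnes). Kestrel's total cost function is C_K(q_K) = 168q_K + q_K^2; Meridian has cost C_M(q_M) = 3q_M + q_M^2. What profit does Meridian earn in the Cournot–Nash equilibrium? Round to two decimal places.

12797.17

Kestrel's profit: π_K = (443 - 2Q)q_K - (168q_K + q_K²). Setting ∂π_K/∂q_K = 0: 275 - 6q_K - 2(q_M) = 0.
Meridian's first-order condition: 440 - 6q_M - 2(q_K) = 0.
So q_K = (275 - 2q_M)/6 and q_M = (440 - 2q_K)/6.
Substituting one into the other gives q_K = 385/16 and q_M = 1045/16.
Price P = 443 - 2·(715/8) = 1057/4.
Meridian's profit: (1057/4)·(1045/16) - 3·(1045/16) - (1045/16)² = 12797.1680.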